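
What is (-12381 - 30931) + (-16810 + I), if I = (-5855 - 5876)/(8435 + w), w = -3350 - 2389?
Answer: -162100643/2696 ≈ -60126.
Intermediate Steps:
w = -5739
I = -11731/2696 (I = (-5855 - 5876)/(8435 - 5739) = -11731/2696 ≈ -4.3513)
(-12381 - 30931) + (-16810 + I) = (-12381 - 30931) + (-16810 - 11731/2696) = -43312 - 45331491/2696 = -162100643/2696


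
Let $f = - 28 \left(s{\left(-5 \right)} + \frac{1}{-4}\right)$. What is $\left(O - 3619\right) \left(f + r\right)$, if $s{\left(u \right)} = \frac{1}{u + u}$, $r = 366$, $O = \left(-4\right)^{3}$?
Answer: $- \frac{6920357}{5} \approx -1.3841 \cdot 10^{6}$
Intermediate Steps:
$O = -64$
$s{\left(u \right)} = \frac{1}{2 u}$
$f = \frac{49}{5}$ ($f = - 28 \left(\frac{1}{2 \left(-5\right)} + \frac{1}{-4}\right) = - 28 \left(\frac{1}{2} \left(- \frac{1}{5}\right) - \frac{1}{4}\right) = - 28 \left(- \frac{1}{10} - \frac{1}{4}\right) = \left(-28\right) \left(- \frac{7}{20}\right) = \frac{49}{5} \approx 9.8$)
$\left(O - 3619\right) \left(f + r\right) = \left(-64 - 3619\right) \left(\frac{49}{5} + 366\right) = \left(-64 - 3619\right) \frac{1879}{5} = \left(-3683\right) \frac{1879}{5} = - \frac{6920357}{5}$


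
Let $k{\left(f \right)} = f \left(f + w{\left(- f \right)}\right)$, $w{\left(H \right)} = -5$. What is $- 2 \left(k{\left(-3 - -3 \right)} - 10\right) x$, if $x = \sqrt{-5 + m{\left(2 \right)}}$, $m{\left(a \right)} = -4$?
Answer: $60 i \approx 60.0 i$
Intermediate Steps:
$k{\left(f \right)} = f \left(-5 + f\right)$ ($k{\left(f \right)} = f \left(f - 5\right) = f \left(-5 + f\right)$)
$x = 3 i$ ($x = \sqrt{-5 - 4} = \sqrt{-9} = 3 i \approx 3.0 i$)
$- 2 \left(k{\left(-3 - -3 \right)} - 10\right) x = - 2 \left(\left(-3 - -3\right) \left(-5 - 0\right) - 10\right) 3 i = - 2 \left(\left(-3 + 3\right) \left(-5 + \left(-3 + 3\right)\right) - 10\right) 3 i = - 2 \left(0 \left(-5 + 0\right) - 10\right) 3 i = - 2 \left(0 \left(-5\right) - 10\right) 3 i = - 2 \left(0 - 10\right) 3 i = \left(-2\right) \left(-10\right) 3 i = 20 \cdot 3 i = 60 i$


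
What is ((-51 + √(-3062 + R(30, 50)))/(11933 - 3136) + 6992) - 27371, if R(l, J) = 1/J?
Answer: -179274114/8797 + 3*I*√34022/87970 ≈ -20379.0 + 0.0062902*I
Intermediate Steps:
((-51 + √(-3062 + R(30, 50)))/(11933 - 3136) + 6992) - 27371 = ((-51 + √(-3062 + 1/50))/(11933 - 3136) + 6992) - 27371 = ((-51 + √(-3062 + 1/50))/8797 + 6992) - 27371 = ((-51 + √(-153099/50))*(1/8797) + 6992) - 27371 = ((-51 + 3*I*√34022/10)*(1/8797) + 6992) - 27371 = ((-51/8797 + 3*I*√34022/87970) + 6992) - 27371 = (61508573/8797 + 3*I*√34022/87970) - 27371 = -179274114/8797 + 3*I*√34022/87970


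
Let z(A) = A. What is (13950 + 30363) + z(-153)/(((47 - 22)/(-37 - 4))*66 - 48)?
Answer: 17814523/402 ≈ 44315.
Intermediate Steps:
(13950 + 30363) + z(-153)/(((47 - 22)/(-37 - 4))*66 - 48) = (13950 + 30363) - 153/(((47 - 22)/(-37 - 4))*66 - 48) = 44313 - 153/((25/(-41))*66 - 48) = 44313 - 153/((25*(-1/41))*66 - 48) = 44313 - 153/(-25/41*66 - 48) = 44313 - 153/(-1650/41 - 48) = 44313 - 153/(-3618/41) = 44313 - 153*(-41/3618) = 44313 + 697/402 = 17814523/402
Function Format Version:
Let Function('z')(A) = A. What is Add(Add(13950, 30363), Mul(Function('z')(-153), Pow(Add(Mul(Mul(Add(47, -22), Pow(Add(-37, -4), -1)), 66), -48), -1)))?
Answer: Rational(17814523, 402) ≈ 44315.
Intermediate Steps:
Add(Add(13950, 30363), Mul(Function('z')(-153), Pow(Add(Mul(Mul(Add(47, -22), Pow(Add(-37, -4), -1)), 66), -48), -1))) = Add(Add(13950, 30363), Mul(-153, Pow(Add(Mul(Mul(Add(47, -22), Pow(Add(-37, -4), -1)), 66), -48), -1))) = Add(44313, Mul(-153, Pow(Add(Mul(Mul(25, Pow(-41, -1)), 66), -48), -1))) = Add(44313, Mul(-153, Pow(Add(Mul(Mul(25, Rational(-1, 41)), 66), -48), -1))) = Add(44313, Mul(-153, Pow(Add(Mul(Rational(-25, 41), 66), -48), -1))) = Add(44313, Mul(-153, Pow(Add(Rational(-1650, 41), -48), -1))) = Add(44313, Mul(-153, Pow(Rational(-3618, 41), -1))) = Add(44313, Mul(-153, Rational(-41, 3618))) = Add(44313, Rational(697, 402)) = Rational(17814523, 402)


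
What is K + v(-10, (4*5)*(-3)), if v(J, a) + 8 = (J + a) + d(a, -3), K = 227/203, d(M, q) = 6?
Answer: -14389/203 ≈ -70.882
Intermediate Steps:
K = 227/203 (K = 227*(1/203) = 227/203 ≈ 1.1182)
v(J, a) = -2 + J + a (v(J, a) = -8 + ((J + a) + 6) = -8 + (6 + J + a) = -2 + J + a)
K + v(-10, (4*5)*(-3)) = 227/203 + (-2 - 10 + (4*5)*(-3)) = 227/203 + (-2 - 10 + 20*(-3)) = 227/203 + (-2 - 10 - 60) = 227/203 - 72 = -14389/203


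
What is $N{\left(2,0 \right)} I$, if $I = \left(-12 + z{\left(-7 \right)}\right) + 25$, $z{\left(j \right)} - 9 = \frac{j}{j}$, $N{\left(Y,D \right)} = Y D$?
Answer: $0$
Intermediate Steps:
$N{\left(Y,D \right)} = D Y$
$z{\left(j \right)} = 10$ ($z{\left(j \right)} = 9 + \frac{j}{j} = 9 + 1 = 10$)
$I = 23$ ($I = \left(-12 + 10\right) + 25 = -2 + 25 = 23$)
$N{\left(2,0 \right)} I = 0 \cdot 2 \cdot 23 = 0 \cdot 23 = 0$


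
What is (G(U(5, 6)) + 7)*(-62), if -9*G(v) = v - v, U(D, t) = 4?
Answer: -434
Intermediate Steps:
G(v) = 0 (G(v) = -(v - v)/9 = -⅑*0 = 0)
(G(U(5, 6)) + 7)*(-62) = (0 + 7)*(-62) = 7*(-62) = -434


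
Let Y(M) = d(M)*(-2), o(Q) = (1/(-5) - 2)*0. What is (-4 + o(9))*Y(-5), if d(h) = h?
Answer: -40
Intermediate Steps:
o(Q) = 0 (o(Q) = (-⅕ - 2)*0 = -11/5*0 = 0)
Y(M) = -2*M (Y(M) = M*(-2) = -2*M)
(-4 + o(9))*Y(-5) = (-4 + 0)*(-2*(-5)) = -4*10 = -40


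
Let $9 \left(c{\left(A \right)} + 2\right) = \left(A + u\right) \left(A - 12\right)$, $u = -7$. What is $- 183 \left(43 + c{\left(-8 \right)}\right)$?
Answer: $-13603$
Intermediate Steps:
$c{\left(A \right)} = -2 + \frac{\left(-12 + A\right) \left(-7 + A\right)}{9}$ ($c{\left(A \right)} = -2 + \frac{\left(A - 7\right) \left(A - 12\right)}{9} = -2 + \frac{\left(-7 + A\right) \left(-12 + A\right)}{9} = -2 + \frac{\left(-12 + A\right) \left(-7 + A\right)}{9}$)
$- 183 \left(43 + c{\left(-8 \right)}\right) = - 183 \left(43 + \left(\frac{22}{3} - - \frac{152}{9} + \frac{\left(-8\right)^{2}}{9}\right)\right) = - 183 \left(43 + \left(\frac{22}{3} + \frac{152}{9} + \frac{1}{9} \cdot 64\right)\right) = - 183 \left(43 + \left(\frac{22}{3} + \frac{152}{9} + \frac{64}{9}\right)\right) = - 183 \left(43 + \frac{94}{3}\right) = \left(-183\right) \frac{223}{3} = -13603$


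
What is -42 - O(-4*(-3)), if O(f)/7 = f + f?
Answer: -210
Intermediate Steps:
O(f) = 14*f (O(f) = 7*(f + f) = 7*(2*f) = 14*f)
-42 - O(-4*(-3)) = -42 - 14*(-4*(-3)) = -42 - 14*12 = -42 - 1*168 = -42 - 168 = -210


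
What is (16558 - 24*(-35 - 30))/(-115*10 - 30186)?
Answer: -9059/15668 ≈ -0.57819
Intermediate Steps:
(16558 - 24*(-35 - 30))/(-115*10 - 30186) = (16558 - 24*(-65))/(-1150 - 30186) = (16558 + 1560)/(-31336) = 18118*(-1/31336) = -9059/15668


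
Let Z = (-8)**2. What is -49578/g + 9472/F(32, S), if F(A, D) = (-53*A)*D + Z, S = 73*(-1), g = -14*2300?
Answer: 14389117/8903300 ≈ 1.6162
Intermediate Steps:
g = -32200
Z = 64
S = -73
F(A, D) = 64 - 53*A*D (F(A, D) = (-53*A)*D + 64 = -53*A*D + 64 = 64 - 53*A*D)
-49578/g + 9472/F(32, S) = -49578/(-32200) + 9472/(64 - 53*32*(-73)) = -49578*(-1/32200) + 9472/(64 + 123808) = 24789/16100 + 9472/123872 = 24789/16100 + 9472*(1/123872) = 24789/16100 + 296/3871 = 14389117/8903300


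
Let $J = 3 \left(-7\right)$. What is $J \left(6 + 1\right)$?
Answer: $-147$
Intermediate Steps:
$J = -21$
$J \left(6 + 1\right) = - 21 \left(6 + 1\right) = \left(-21\right) 7 = -147$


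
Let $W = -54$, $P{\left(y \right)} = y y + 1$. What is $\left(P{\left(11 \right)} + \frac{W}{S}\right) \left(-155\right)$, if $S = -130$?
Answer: $- \frac{246667}{13} \approx -18974.0$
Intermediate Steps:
$P{\left(y \right)} = 1 + y^{2}$ ($P{\left(y \right)} = y^{2} + 1 = 1 + y^{2}$)
$\left(P{\left(11 \right)} + \frac{W}{S}\right) \left(-155\right) = \left(\left(1 + 11^{2}\right) - \frac{54}{-130}\right) \left(-155\right) = \left(\left(1 + 121\right) - - \frac{27}{65}\right) \left(-155\right) = \left(122 + \frac{27}{65}\right) \left(-155\right) = \frac{7957}{65} \left(-155\right) = - \frac{246667}{13}$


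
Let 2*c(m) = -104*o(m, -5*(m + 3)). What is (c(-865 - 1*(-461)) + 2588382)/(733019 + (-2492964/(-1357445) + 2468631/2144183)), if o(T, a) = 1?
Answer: 3766810227942141775/1066770744478023736 ≈ 3.5310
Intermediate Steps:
c(m) = -52 (c(m) = (-104*1)/2 = (½)*(-104) = -52)
(c(-865 - 1*(-461)) + 2588382)/(733019 + (-2492964/(-1357445) + 2468631/2144183)) = (-52 + 2588382)/(733019 + (-2492964/(-1357445) + 2468631/2144183)) = 2588330/(733019 + (-2492964*(-1/1357445) + 2468631*(1/2144183))) = 2588330/(733019 + (2492964/1357445 + 2468631/2144183)) = 2588330/(733019 + 8696401836207/2910610492435) = 2588330/(2133541488956047472/2910610492435) = 2588330*(2910610492435/2133541488956047472) = 3766810227942141775/1066770744478023736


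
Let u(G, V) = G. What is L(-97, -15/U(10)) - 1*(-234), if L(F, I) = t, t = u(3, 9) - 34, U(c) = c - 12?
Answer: 203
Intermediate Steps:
U(c) = -12 + c
t = -31 (t = 3 - 34 = -31)
L(F, I) = -31
L(-97, -15/U(10)) - 1*(-234) = -31 - 1*(-234) = -31 + 234 = 203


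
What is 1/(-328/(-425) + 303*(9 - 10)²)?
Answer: 425/129103 ≈ 0.0032919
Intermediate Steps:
1/(-328/(-425) + 303*(9 - 10)²) = 1/(-328*(-1/425) + 303*(-1)²) = 1/(328/425 + 303*1) = 1/(328/425 + 303) = 1/(129103/425) = 425/129103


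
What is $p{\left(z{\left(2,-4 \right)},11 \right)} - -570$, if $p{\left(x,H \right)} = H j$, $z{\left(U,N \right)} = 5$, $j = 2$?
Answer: $592$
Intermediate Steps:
$p{\left(x,H \right)} = 2 H$ ($p{\left(x,H \right)} = H 2 = 2 H$)
$p{\left(z{\left(2,-4 \right)},11 \right)} - -570 = 2 \cdot 11 - -570 = 22 + 570 = 592$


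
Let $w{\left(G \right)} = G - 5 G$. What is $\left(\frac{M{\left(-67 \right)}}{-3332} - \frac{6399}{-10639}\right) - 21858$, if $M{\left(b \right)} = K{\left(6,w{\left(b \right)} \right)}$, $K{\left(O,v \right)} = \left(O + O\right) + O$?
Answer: $- \frac{387413173509}{17724574} \approx -21857.0$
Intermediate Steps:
$w{\left(G \right)} = - 4 G$
$K{\left(O,v \right)} = 3 O$ ($K{\left(O,v \right)} = 2 O + O = 3 O$)
$M{\left(b \right)} = 18$ ($M{\left(b \right)} = 3 \cdot 6 = 18$)
$\left(\frac{M{\left(-67 \right)}}{-3332} - \frac{6399}{-10639}\right) - 21858 = \left(\frac{18}{-3332} - \frac{6399}{-10639}\right) - 21858 = \left(18 \left(- \frac{1}{3332}\right) - - \frac{6399}{10639}\right) - 21858 = \left(- \frac{9}{1666} + \frac{6399}{10639}\right) - 21858 = \frac{10564983}{17724574} - 21858 = - \frac{387413173509}{17724574}$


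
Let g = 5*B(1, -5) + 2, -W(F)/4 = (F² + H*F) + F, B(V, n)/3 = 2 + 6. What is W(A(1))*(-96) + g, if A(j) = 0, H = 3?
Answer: 122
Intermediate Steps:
B(V, n) = 24 (B(V, n) = 3*(2 + 6) = 3*8 = 24)
W(F) = -16*F - 4*F² (W(F) = -4*((F² + 3*F) + F) = -4*(F² + 4*F) = -16*F - 4*F²)
g = 122 (g = 5*24 + 2 = 120 + 2 = 122)
W(A(1))*(-96) + g = -4*0*(4 + 0)*(-96) + 122 = -4*0*4*(-96) + 122 = 0*(-96) + 122 = 0 + 122 = 122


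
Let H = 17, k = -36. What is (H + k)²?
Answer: 361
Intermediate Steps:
(H + k)² = (17 - 36)² = (-19)² = 361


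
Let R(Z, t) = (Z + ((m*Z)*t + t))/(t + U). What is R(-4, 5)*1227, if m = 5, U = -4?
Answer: -121473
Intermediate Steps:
R(Z, t) = (Z + t + 5*Z*t)/(-4 + t) (R(Z, t) = (Z + ((5*Z)*t + t))/(t - 4) = (Z + (5*Z*t + t))/(-4 + t) = (Z + (t + 5*Z*t))/(-4 + t) = (Z + t + 5*Z*t)/(-4 + t))
R(-4, 5)*1227 = ((-4 + 5 + 5*(-4)*5)/(-4 + 5))*1227 = ((-4 + 5 - 100)/1)*1227 = (1*(-99))*1227 = -99*1227 = -121473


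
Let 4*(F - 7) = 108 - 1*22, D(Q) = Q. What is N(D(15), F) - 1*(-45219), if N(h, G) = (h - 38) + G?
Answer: 90449/2 ≈ 45225.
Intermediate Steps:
F = 57/2 (F = 7 + (108 - 1*22)/4 = 7 + (108 - 22)/4 = 7 + (¼)*86 = 7 + 43/2 = 57/2 ≈ 28.500)
N(h, G) = -38 + G + h (N(h, G) = (-38 + h) + G = -38 + G + h)
N(D(15), F) - 1*(-45219) = (-38 + 57/2 + 15) - 1*(-45219) = 11/2 + 45219 = 90449/2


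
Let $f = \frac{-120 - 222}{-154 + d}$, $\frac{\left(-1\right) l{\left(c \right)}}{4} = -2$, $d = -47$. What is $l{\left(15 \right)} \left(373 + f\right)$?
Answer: $\frac{200840}{67} \approx 2997.6$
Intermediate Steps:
$l{\left(c \right)} = 8$ ($l{\left(c \right)} = \left(-4\right) \left(-2\right) = 8$)
$f = \frac{114}{67}$ ($f = \frac{-120 - 222}{-154 - 47} = - \frac{342}{-201} = \left(-342\right) \left(- \frac{1}{201}\right) = \frac{114}{67} \approx 1.7015$)
$l{\left(15 \right)} \left(373 + f\right) = 8 \left(373 + \frac{114}{67}\right) = 8 \cdot \frac{25105}{67} = \frac{200840}{67}$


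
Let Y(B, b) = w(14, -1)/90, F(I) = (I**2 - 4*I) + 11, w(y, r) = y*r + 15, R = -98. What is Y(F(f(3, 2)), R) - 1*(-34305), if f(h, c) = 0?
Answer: 3087451/90 ≈ 34305.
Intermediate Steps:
w(y, r) = 15 + r*y (w(y, r) = r*y + 15 = 15 + r*y)
F(I) = 11 + I**2 - 4*I
Y(B, b) = 1/90 (Y(B, b) = (15 - 1*14)/90 = (15 - 14)*(1/90) = 1*(1/90) = 1/90)
Y(F(f(3, 2)), R) - 1*(-34305) = 1/90 - 1*(-34305) = 1/90 + 34305 = 3087451/90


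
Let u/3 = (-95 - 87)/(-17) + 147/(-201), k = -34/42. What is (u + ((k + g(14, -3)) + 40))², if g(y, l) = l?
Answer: 2500772192689/572118561 ≈ 4371.1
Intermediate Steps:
k = -17/21 (k = -34*1/42 = -17/21 ≈ -0.80952)
u = 34083/1139 (u = 3*((-95 - 87)/(-17) + 147/(-201)) = 3*(-182*(-1/17) + 147*(-1/201)) = 3*(182/17 - 49/67) = 3*(11361/1139) = 34083/1139 ≈ 29.924)
(u + ((k + g(14, -3)) + 40))² = (34083/1139 + ((-17/21 - 3) + 40))² = (34083/1139 + (-80/21 + 40))² = (34083/1139 + 760/21)² = (1581383/23919)² = 2500772192689/572118561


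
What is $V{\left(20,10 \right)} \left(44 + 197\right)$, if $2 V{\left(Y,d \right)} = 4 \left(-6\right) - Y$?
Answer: $-5302$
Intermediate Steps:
$V{\left(Y,d \right)} = -12 - \frac{Y}{2}$ ($V{\left(Y,d \right)} = \frac{4 \left(-6\right) - Y}{2} = \frac{-24 - Y}{2} = -12 - \frac{Y}{2}$)
$V{\left(20,10 \right)} \left(44 + 197\right) = \left(-12 - 10\right) \left(44 + 197\right) = \left(-12 - 10\right) 241 = \left(-22\right) 241 = -5302$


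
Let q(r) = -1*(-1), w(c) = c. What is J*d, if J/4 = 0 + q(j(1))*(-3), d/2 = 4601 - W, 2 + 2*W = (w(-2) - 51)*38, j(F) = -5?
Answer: -134616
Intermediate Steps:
W = -1008 (W = -1 + ((-2 - 51)*38)/2 = -1 + (-53*38)/2 = -1 + (½)*(-2014) = -1 - 1007 = -1008)
d = 11218 (d = 2*(4601 - 1*(-1008)) = 2*(4601 + 1008) = 2*5609 = 11218)
q(r) = 1
J = -12 (J = 4*(0 + 1*(-3)) = 4*(0 - 3) = 4*(-3) = -12)
J*d = -12*11218 = -134616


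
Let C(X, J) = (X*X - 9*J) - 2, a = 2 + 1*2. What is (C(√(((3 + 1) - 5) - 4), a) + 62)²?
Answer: 361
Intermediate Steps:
a = 4 (a = 2 + 2 = 4)
C(X, J) = -2 + X² - 9*J (C(X, J) = (X² - 9*J) - 2 = -2 + X² - 9*J)
(C(√(((3 + 1) - 5) - 4), a) + 62)² = ((-2 + (√(((3 + 1) - 5) - 4))² - 9*4) + 62)² = ((-2 + (√((4 - 5) - 4))² - 36) + 62)² = ((-2 + (√(-1 - 4))² - 36) + 62)² = ((-2 + (√(-5))² - 36) + 62)² = ((-2 + (I*√5)² - 36) + 62)² = ((-2 - 5 - 36) + 62)² = (-43 + 62)² = 19² = 361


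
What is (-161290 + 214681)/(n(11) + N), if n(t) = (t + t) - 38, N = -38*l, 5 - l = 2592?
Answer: 53391/98290 ≈ 0.54320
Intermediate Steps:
l = -2587 (l = 5 - 1*2592 = 5 - 2592 = -2587)
N = 98306 (N = -38*(-2587) = 98306)
n(t) = -38 + 2*t (n(t) = 2*t - 38 = -38 + 2*t)
(-161290 + 214681)/(n(11) + N) = (-161290 + 214681)/((-38 + 2*11) + 98306) = 53391/((-38 + 22) + 98306) = 53391/(-16 + 98306) = 53391/98290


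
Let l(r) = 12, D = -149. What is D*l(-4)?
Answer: -1788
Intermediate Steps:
D*l(-4) = -149*12 = -1788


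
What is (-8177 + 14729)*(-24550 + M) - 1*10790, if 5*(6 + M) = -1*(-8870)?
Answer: -149278454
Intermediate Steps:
M = 1768 (M = -6 + (-1*(-8870))/5 = -6 + (⅕)*8870 = -6 + 1774 = 1768)
(-8177 + 14729)*(-24550 + M) - 1*10790 = (-8177 + 14729)*(-24550 + 1768) - 1*10790 = 6552*(-22782) - 10790 = -149267664 - 10790 = -149278454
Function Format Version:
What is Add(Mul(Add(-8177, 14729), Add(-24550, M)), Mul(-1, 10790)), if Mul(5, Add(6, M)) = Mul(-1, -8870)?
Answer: -149278454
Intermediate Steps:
M = 1768 (M = Add(-6, Mul(Rational(1, 5), Mul(-1, -8870))) = Add(-6, Mul(Rational(1, 5), 8870)) = Add(-6, 1774) = 1768)
Add(Mul(Add(-8177, 14729), Add(-24550, M)), Mul(-1, 10790)) = Add(Mul(Add(-8177, 14729), Add(-24550, 1768)), Mul(-1, 10790)) = Add(Mul(6552, -22782), -10790) = Add(-149267664, -10790) = -149278454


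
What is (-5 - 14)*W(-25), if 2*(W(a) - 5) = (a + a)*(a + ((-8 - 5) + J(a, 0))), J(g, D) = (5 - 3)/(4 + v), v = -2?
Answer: -17670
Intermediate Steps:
J(g, D) = 1 (J(g, D) = (5 - 3)/(4 - 2) = 2/2 = 2*(½) = 1)
W(a) = 5 + a*(-12 + a) (W(a) = 5 + ((a + a)*(a + ((-8 - 5) + 1)))/2 = 5 + ((2*a)*(a + (-13 + 1)))/2 = 5 + ((2*a)*(a - 12))/2 = 5 + ((2*a)*(-12 + a))/2 = 5 + (2*a*(-12 + a))/2 = 5 + a*(-12 + a))
(-5 - 14)*W(-25) = (-5 - 14)*(5 + (-25)² - 12*(-25)) = -19*(5 + 625 + 300) = -19*930 = -17670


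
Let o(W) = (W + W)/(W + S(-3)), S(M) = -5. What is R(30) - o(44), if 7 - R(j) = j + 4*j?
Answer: -5665/39 ≈ -145.26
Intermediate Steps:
o(W) = 2*W/(-5 + W) (o(W) = (W + W)/(W - 5) = (2*W)/(-5 + W) = 2*W/(-5 + W))
R(j) = 7 - 5*j (R(j) = 7 - (j + 4*j) = 7 - 5*j)
R(30) - o(44) = (7 - 5*30) - 2*44/(-5 + 44) = (7 - 150) - 2*44/39 = -143 - 2*44/39 = -143 - 1*88/39 = -143 - 88/39 = -5665/39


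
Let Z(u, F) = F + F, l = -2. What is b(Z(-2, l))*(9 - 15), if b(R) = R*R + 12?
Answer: -168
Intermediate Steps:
Z(u, F) = 2*F
b(R) = 12 + R² (b(R) = R² + 12 = 12 + R²)
b(Z(-2, l))*(9 - 15) = (12 + (2*(-2))²)*(9 - 15) = (12 + (-4)²)*(-6) = (12 + 16)*(-6) = 28*(-6) = -168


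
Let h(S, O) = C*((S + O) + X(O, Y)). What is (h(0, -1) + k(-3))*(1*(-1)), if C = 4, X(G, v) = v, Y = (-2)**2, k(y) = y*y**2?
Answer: 15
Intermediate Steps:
k(y) = y**3
Y = 4
h(S, O) = 16 + 4*O + 4*S (h(S, O) = 4*((S + O) + 4) = 4*((O + S) + 4) = 4*(4 + O + S) = 16 + 4*O + 4*S)
(h(0, -1) + k(-3))*(1*(-1)) = ((16 + 4*(-1) + 4*0) + (-3)**3)*(1*(-1)) = ((16 - 4 + 0) - 27)*(-1) = (12 - 27)*(-1) = -15*(-1) = 15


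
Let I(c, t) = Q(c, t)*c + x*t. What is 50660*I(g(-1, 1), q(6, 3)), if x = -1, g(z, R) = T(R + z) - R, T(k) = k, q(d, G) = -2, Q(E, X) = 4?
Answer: -101320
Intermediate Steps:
g(z, R) = z (g(z, R) = (R + z) - R = z)
I(c, t) = -t + 4*c (I(c, t) = 4*c - t = -t + 4*c)
50660*I(g(-1, 1), q(6, 3)) = 50660*(-1*(-2) + 4*(-1)) = 50660*(2 - 4) = 50660*(-2) = -101320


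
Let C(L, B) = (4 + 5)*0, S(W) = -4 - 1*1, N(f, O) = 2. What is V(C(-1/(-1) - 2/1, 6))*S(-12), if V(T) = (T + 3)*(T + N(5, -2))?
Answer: -30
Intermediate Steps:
S(W) = -5 (S(W) = -4 - 1 = -5)
C(L, B) = 0 (C(L, B) = 9*0 = 0)
V(T) = (2 + T)*(3 + T) (V(T) = (T + 3)*(T + 2) = (3 + T)*(2 + T) = (2 + T)*(3 + T))
V(C(-1/(-1) - 2/1, 6))*S(-12) = (6 + 0² + 5*0)*(-5) = (6 + 0 + 0)*(-5) = 6*(-5) = -30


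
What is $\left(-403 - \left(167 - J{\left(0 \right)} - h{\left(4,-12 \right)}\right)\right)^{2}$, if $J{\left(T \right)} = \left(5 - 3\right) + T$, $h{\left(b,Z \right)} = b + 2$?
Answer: $315844$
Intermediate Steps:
$h{\left(b,Z \right)} = 2 + b$
$J{\left(T \right)} = 2 + T$
$\left(-403 - \left(167 - J{\left(0 \right)} - h{\left(4,-12 \right)}\right)\right)^{2} = \left(-403 + \left(\left(\left(2 + 0\right) + \left(2 + 4\right)\right) - 167\right)\right)^{2} = \left(-403 + \left(\left(2 + 6\right) - 167\right)\right)^{2} = \left(-403 + \left(8 - 167\right)\right)^{2} = \left(-403 - 159\right)^{2} = \left(-562\right)^{2} = 315844$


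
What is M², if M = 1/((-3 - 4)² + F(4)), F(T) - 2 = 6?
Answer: 1/3249 ≈ 0.00030779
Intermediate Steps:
F(T) = 8 (F(T) = 2 + 6 = 8)
M = 1/57 (M = 1/((-3 - 4)² + 8) = 1/((-7)² + 8) = 1/(49 + 8) = 1/57 ≈ 0.017544)
M² = (1/57)² = 1/3249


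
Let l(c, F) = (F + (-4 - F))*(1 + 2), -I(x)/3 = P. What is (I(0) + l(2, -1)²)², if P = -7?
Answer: 27225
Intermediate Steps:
I(x) = 21 (I(x) = -3*(-7) = 21)
l(c, F) = -12 (l(c, F) = -4*3 = -12)
(I(0) + l(2, -1)²)² = (21 + (-12)²)² = (21 + 144)² = 165² = 27225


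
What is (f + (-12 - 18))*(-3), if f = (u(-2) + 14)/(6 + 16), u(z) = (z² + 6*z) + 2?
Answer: 978/11 ≈ 88.909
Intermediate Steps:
u(z) = 2 + z² + 6*z
f = 4/11 (f = ((2 + (-2)² + 6*(-2)) + 14)/(6 + 16) = ((2 + 4 - 12) + 14)/22 = (-6 + 14)*(1/22) = 8*(1/22) = 4/11 ≈ 0.36364)
(f + (-12 - 18))*(-3) = (4/11 + (-12 - 18))*(-3) = (4/11 - 30)*(-3) = -326/11*(-3) = 978/11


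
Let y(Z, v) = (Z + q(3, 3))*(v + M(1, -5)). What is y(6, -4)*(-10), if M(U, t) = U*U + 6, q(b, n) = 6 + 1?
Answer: -390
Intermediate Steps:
q(b, n) = 7
M(U, t) = 6 + U² (M(U, t) = U² + 6 = 6 + U²)
y(Z, v) = (7 + Z)*(7 + v) (y(Z, v) = (Z + 7)*(v + (6 + 1²)) = (7 + Z)*(v + (6 + 1)) = (7 + Z)*(v + 7) = (7 + Z)*(7 + v))
y(6, -4)*(-10) = (49 + 7*6 + 7*(-4) + 6*(-4))*(-10) = (49 + 42 - 28 - 24)*(-10) = 39*(-10) = -390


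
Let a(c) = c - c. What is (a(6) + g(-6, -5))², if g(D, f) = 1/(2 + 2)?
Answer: 1/16 ≈ 0.062500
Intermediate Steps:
a(c) = 0
g(D, f) = ¼ (g(D, f) = 1/4 = ¼)
(a(6) + g(-6, -5))² = (0 + ¼)² = (¼)² = 1/16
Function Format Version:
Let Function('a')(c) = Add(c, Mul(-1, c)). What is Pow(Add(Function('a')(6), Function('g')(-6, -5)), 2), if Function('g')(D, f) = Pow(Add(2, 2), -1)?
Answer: Rational(1, 16) ≈ 0.062500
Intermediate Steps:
Function('a')(c) = 0
Function('g')(D, f) = Rational(1, 4) (Function('g')(D, f) = Pow(4, -1) = Rational(1, 4))
Pow(Add(Function('a')(6), Function('g')(-6, -5)), 2) = Pow(Add(0, Rational(1, 4)), 2) = Pow(Rational(1, 4), 2) = Rational(1, 16)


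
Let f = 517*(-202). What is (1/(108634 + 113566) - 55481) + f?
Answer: -35533112999/222200 ≈ -1.5992e+5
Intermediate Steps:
f = -104434
(1/(108634 + 113566) - 55481) + f = (1/(108634 + 113566) - 55481) - 104434 = (1/222200 - 55481) - 104434 = -12327878199/222200 - 104434 = -35533112999/222200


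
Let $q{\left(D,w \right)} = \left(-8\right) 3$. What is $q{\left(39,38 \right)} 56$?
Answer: $-1344$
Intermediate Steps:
$q{\left(D,w \right)} = -24$
$q{\left(39,38 \right)} 56 = \left(-24\right) 56 = -1344$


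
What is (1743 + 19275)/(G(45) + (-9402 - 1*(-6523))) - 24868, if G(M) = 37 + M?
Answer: -69576814/2797 ≈ -24876.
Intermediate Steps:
(1743 + 19275)/(G(45) + (-9402 - 1*(-6523))) - 24868 = (1743 + 19275)/((37 + 45) + (-9402 - 1*(-6523))) - 24868 = 21018/(82 + (-9402 + 6523)) - 24868 = 21018/(82 - 2879) - 24868 = 21018/(-2797) - 24868 = 21018*(-1/2797) - 24868 = -21018/2797 - 24868 = -69576814/2797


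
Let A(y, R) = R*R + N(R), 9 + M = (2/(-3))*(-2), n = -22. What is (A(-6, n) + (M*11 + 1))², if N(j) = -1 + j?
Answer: 1283689/9 ≈ 1.4263e+5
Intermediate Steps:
M = -23/3 (M = -9 + (2/(-3))*(-2) = -9 + (2*(-⅓))*(-2) = -9 - ⅔*(-2) = -9 + 4/3 = -23/3 ≈ -7.6667)
A(y, R) = -1 + R + R² (A(y, R) = R*R + (-1 + R) = R² + (-1 + R) = -1 + R + R²)
(A(-6, n) + (M*11 + 1))² = ((-1 - 22 + (-22)²) + (-23/3*11 + 1))² = ((-1 - 22 + 484) + (-253/3 + 1))² = (461 - 250/3)² = (1133/3)² = 1283689/9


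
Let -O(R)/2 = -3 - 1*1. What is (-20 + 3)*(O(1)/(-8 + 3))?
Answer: 136/5 ≈ 27.200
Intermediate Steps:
O(R) = 8 (O(R) = -2*(-3 - 1*1) = -2*(-3 - 1) = -2*(-4) = 8)
(-20 + 3)*(O(1)/(-8 + 3)) = (-20 + 3)*(8/(-8 + 3)) = -136/(-5) = -136*(-1)/5 = -17*(-8/5) = 136/5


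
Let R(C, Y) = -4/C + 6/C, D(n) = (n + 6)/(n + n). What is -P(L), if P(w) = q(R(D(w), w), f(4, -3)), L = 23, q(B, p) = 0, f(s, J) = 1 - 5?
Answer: 0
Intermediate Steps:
D(n) = (6 + n)/(2*n) (D(n) = (6 + n)/((2*n)) = (6 + n)*(1/(2*n)) = (6 + n)/(2*n))
f(s, J) = -4
R(C, Y) = 2/C
P(w) = 0
-P(L) = -1*0 = 0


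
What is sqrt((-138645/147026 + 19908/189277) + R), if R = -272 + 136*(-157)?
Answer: I*sqrt(138404898226022876348010)/2529876382 ≈ 147.05*I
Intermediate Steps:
R = -21624 (R = -272 - 21352 = -21624)
sqrt((-138645/147026 + 19908/189277) + R) = sqrt((-138645/147026 + 19908/189277) - 21624) = sqrt(-2119574187/2529876382 - 21624) = sqrt(-54708166458555/2529876382) = I*sqrt(138404898226022876348010)/2529876382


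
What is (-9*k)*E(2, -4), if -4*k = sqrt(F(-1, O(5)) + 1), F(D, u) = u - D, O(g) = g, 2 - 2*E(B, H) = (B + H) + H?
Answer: 9*sqrt(7) ≈ 23.812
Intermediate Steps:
E(B, H) = 1 - H - B/2 (E(B, H) = 1 - ((B + H) + H)/2 = 1 - (B + 2*H)/2 = 1 + (-H - B/2) = 1 - H - B/2)
k = -sqrt(7)/4 (k = -sqrt((5 - 1*(-1)) + 1)/4 = -sqrt((5 + 1) + 1)/4 = -sqrt(6 + 1)/4 = -sqrt(7)/4 ≈ -0.66144)
(-9*k)*E(2, -4) = (-(-9)*sqrt(7)/4)*(1 - 1*(-4) - 1/2*2) = (9*sqrt(7)/4)*(1 + 4 - 1) = (9*sqrt(7)/4)*4 = 9*sqrt(7)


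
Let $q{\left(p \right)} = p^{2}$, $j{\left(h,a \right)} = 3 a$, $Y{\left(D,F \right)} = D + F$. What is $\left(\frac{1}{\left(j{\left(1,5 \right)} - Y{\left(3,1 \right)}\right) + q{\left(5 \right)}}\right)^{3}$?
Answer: $\frac{1}{46656} \approx 2.1433 \cdot 10^{-5}$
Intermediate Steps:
$\left(\frac{1}{\left(j{\left(1,5 \right)} - Y{\left(3,1 \right)}\right) + q{\left(5 \right)}}\right)^{3} = \left(\frac{1}{\left(3 \cdot 5 - \left(3 + 1\right)\right) + 5^{2}}\right)^{3} = \left(\frac{1}{\left(15 - 4\right) + 25}\right)^{3} = \left(\frac{1}{11 + 25}\right)^{3} = \left(\frac{1}{36}\right)^{3} = \frac{1}{46656}$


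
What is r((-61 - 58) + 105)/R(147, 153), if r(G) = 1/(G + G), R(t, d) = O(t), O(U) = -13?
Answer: 1/364 ≈ 0.0027473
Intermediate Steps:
R(t, d) = -13
r(G) = 1/(2*G)
r((-61 - 58) + 105)/R(147, 153) = (1/(2*((-61 - 58) + 105)))/(-13) = (1/(2*(-119 + 105)))*(-1/13) = ((1/2)/(-14))*(-1/13) = ((1/2)*(-1/14))*(-1/13) = -1/28*(-1/13) = 1/364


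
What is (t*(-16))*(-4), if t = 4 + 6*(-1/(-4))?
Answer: 352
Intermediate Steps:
t = 11/2 (t = 4 + 6*(-1*(-¼)) = 4 + 6*(¼) = 4 + 3/2 = 11/2 ≈ 5.5000)
(t*(-16))*(-4) = ((11/2)*(-16))*(-4) = -88*(-4) = 352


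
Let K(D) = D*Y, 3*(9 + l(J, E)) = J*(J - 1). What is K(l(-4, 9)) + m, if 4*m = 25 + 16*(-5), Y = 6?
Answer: -111/4 ≈ -27.750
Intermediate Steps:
l(J, E) = -9 + J*(-1 + J)/3 (l(J, E) = -9 + (J*(J - 1))/3 = -9 + (J*(-1 + J))/3 = -9 + J*(-1 + J)/3)
K(D) = 6*D (K(D) = D*6 = 6*D)
m = -55/4 (m = (25 + 16*(-5))/4 = (25 - 80)/4 = (1/4)*(-55) = -55/4 ≈ -13.750)
K(l(-4, 9)) + m = 6*(-9 - 1/3*(-4) + (1/3)*(-4)**2) - 55/4 = 6*(-9 + 4/3 + (1/3)*16) - 55/4 = 6*(-9 + 4/3 + 16/3) - 55/4 = 6*(-7/3) - 55/4 = -14 - 55/4 = -111/4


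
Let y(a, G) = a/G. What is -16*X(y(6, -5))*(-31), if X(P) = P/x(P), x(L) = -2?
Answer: 1488/5 ≈ 297.60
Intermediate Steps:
X(P) = -P/2 (X(P) = P/(-2) = P*(-1/2) = -P/2)
-16*X(y(6, -5))*(-31) = -(-8)*6/(-5)*(-31) = -(-8)*6*(-1/5)*(-31) = -(-8)*(-6)/5*(-31) = -16*3/5*(-31) = -48/5*(-31) = 1488/5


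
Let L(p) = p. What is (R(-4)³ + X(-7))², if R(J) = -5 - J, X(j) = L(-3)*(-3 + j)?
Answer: 841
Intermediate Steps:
X(j) = 9 - 3*j (X(j) = -3*(-3 + j) = 9 - 3*j)
(R(-4)³ + X(-7))² = ((-5 - 1*(-4))³ + (9 - 3*(-7)))² = ((-5 + 4)³ + (9 + 21))² = ((-1)³ + 30)² = (-1 + 30)² = 29² = 841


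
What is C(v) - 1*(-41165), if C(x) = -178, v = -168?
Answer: 40987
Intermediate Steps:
C(v) - 1*(-41165) = -178 - 1*(-41165) = -178 + 41165 = 40987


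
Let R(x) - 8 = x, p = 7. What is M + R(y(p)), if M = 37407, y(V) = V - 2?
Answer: 37420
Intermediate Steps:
y(V) = -2 + V
R(x) = 8 + x
M + R(y(p)) = 37407 + (8 + (-2 + 7)) = 37407 + (8 + 5) = 37407 + 13 = 37420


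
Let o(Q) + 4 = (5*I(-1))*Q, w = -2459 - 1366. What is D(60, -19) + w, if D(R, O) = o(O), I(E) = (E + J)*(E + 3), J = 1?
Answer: -3829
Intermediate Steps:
w = -3825
I(E) = (1 + E)*(3 + E) (I(E) = (E + 1)*(E + 3) = (1 + E)*(3 + E))
o(Q) = -4 (o(Q) = -4 + (5*(3 + (-1)**2 + 4*(-1)))*Q = -4 + (5*(3 + 1 - 4))*Q = -4 + (5*0)*Q = -4 + 0*Q = -4 + 0 = -4)
D(R, O) = -4
D(60, -19) + w = -4 - 3825 = -3829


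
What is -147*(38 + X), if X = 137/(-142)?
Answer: -773073/142 ≈ -5444.2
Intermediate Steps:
X = -137/142 (X = 137*(-1/142) = -137/142 ≈ -0.96479)
-147*(38 + X) = -147*(38 - 137/142) = -147*5259/142 = -773073/142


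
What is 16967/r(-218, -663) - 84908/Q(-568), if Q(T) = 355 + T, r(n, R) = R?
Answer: 5853337/15691 ≈ 373.04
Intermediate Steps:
16967/r(-218, -663) - 84908/Q(-568) = 16967/(-663) - 84908/(355 - 568) = 16967*(-1/663) - 84908/(-213) = -16967/663 - 84908*(-1/213) = -16967/663 + 84908/213 = 5853337/15691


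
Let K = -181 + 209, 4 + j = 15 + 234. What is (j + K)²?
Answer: 74529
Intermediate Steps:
j = 245 (j = -4 + (15 + 234) = -4 + 249 = 245)
K = 28
(j + K)² = (245 + 28)² = 273² = 74529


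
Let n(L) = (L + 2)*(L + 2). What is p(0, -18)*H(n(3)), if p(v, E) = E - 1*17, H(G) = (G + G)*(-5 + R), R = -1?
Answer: 10500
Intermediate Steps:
n(L) = (2 + L)² (n(L) = (2 + L)*(2 + L) = (2 + L)²)
H(G) = -12*G (H(G) = (G + G)*(-5 - 1) = (2*G)*(-6) = -12*G)
p(v, E) = -17 + E (p(v, E) = E - 17 = -17 + E)
p(0, -18)*H(n(3)) = (-17 - 18)*(-12*(2 + 3)²) = -(-420)*5² = -(-420)*25 = -35*(-300) = 10500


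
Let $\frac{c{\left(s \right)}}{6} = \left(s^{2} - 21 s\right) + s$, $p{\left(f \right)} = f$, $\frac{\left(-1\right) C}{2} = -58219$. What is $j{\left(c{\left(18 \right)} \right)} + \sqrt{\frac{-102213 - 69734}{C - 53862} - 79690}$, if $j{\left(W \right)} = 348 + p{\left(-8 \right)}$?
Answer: $340 + \frac{i \sqrt{19503583596557}}{15644} \approx 340.0 + 282.3 i$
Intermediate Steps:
$C = 116438$ ($C = \left(-2\right) \left(-58219\right) = 116438$)
$c{\left(s \right)} = - 120 s + 6 s^{2}$ ($c{\left(s \right)} = 6 \left(\left(s^{2} - 21 s\right) + s\right) = 6 \left(s^{2} - 20 s\right) = - 120 s + 6 s^{2}$)
$j{\left(W \right)} = 340$ ($j{\left(W \right)} = 348 - 8 = 340$)
$j{\left(c{\left(18 \right)} \right)} + \sqrt{\frac{-102213 - 69734}{C - 53862} - 79690} = 340 + \sqrt{\frac{-102213 - 69734}{116438 - 53862} - 79690} = 340 + \sqrt{- \frac{171947}{62576} - 79690} = 340 + \sqrt{- \frac{4986853387}{62576}} = 340 + \frac{i \sqrt{19503583596557}}{15644}$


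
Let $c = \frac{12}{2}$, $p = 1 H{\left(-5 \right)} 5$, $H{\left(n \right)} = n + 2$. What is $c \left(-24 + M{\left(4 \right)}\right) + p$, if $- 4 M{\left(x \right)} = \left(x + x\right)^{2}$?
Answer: $-255$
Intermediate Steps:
$H{\left(n \right)} = 2 + n$
$M{\left(x \right)} = - x^{2}$ ($M{\left(x \right)} = - \frac{\left(x + x\right)^{2}}{4} = - \frac{\left(2 x\right)^{2}}{4} = - \frac{4 x^{2}}{4} = - x^{2}$)
$p = -15$ ($p = 1 \left(2 - 5\right) 5 = 1 \left(-3\right) 5 = \left(-3\right) 5 = -15$)
$c = 6$ ($c = 12 \cdot \frac{1}{2} = 6$)
$c \left(-24 + M{\left(4 \right)}\right) + p = 6 \left(-24 - 4^{2}\right) - 15 = 6 \left(-24 - 16\right) - 15 = 6 \left(-40\right) - 15 = -240 - 15 = -255$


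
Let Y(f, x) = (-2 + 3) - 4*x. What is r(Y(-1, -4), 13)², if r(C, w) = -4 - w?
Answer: 289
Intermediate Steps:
Y(f, x) = 1 - 4*x
r(Y(-1, -4), 13)² = (-4 - 1*13)² = (-4 - 13)² = (-17)² = 289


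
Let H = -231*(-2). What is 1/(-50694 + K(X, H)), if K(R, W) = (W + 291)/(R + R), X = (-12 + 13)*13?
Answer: -26/1317291 ≈ -1.9737e-5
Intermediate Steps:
H = 462
X = 13 (X = 1*13 = 13)
K(R, W) = (291 + W)/(2*R) (K(R, W) = (291 + W)/((2*R)) = (291 + W)*(1/(2*R)) = (291 + W)/(2*R))
1/(-50694 + K(X, H)) = 1/(-50694 + (1/2)*(291 + 462)/13) = 1/(-50694 + (1/2)*(1/13)*753) = 1/(-50694 + 753/26) = 1/(-1317291/26) = -26/1317291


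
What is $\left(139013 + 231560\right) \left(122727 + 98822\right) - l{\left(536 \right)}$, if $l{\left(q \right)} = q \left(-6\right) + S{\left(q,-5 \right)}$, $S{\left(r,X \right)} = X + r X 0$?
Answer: $82100080798$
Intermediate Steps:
$S{\left(r,X \right)} = X$ ($S{\left(r,X \right)} = X + r 0 = X + 0 = X$)
$l{\left(q \right)} = -5 - 6 q$ ($l{\left(q \right)} = q \left(-6\right) - 5 = - 6 q - 5 = -5 - 6 q$)
$\left(139013 + 231560\right) \left(122727 + 98822\right) - l{\left(536 \right)} = \left(139013 + 231560\right) \left(122727 + 98822\right) - \left(-5 - 3216\right) = 370573 \cdot 221549 - \left(-5 - 3216\right) = 82100077577 - -3221 = 82100077577 + 3221 = 82100080798$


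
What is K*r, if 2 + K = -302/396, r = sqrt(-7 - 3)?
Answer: -547*I*sqrt(10)/198 ≈ -8.7362*I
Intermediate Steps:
r = I*sqrt(10) (r = sqrt(-10) = I*sqrt(10) ≈ 3.1623*I)
K = -547/198 (K = -2 - 302/396 = -2 - 302*1/396 = -2 - 151/198 = -547/198 ≈ -2.7626)
K*r = -547*I*sqrt(10)/198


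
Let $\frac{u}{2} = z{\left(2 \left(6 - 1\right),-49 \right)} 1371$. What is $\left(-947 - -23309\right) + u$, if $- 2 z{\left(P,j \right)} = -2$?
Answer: $25104$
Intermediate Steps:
$z{\left(P,j \right)} = 1$ ($z{\left(P,j \right)} = \left(- \frac{1}{2}\right) \left(-2\right) = 1$)
$u = 2742$ ($u = 2 \cdot 1 \cdot 1371 = 2 \cdot 1371 = 2742$)
$\left(-947 - -23309\right) + u = \left(-947 - -23309\right) + 2742 = \left(-947 + 23309\right) + 2742 = 22362 + 2742 = 25104$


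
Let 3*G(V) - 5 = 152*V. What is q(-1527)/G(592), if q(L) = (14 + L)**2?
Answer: 6867507/89989 ≈ 76.315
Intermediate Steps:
G(V) = 5/3 + 152*V/3 (G(V) = 5/3 + (152*V)/3 = 5/3 + 152*V/3)
q(-1527)/G(592) = (14 - 1527)**2/(5/3 + (152/3)*592) = (-1513)**2/(5/3 + 89984/3) = 2289169/(89989/3) = 2289169*(3/89989) = 6867507/89989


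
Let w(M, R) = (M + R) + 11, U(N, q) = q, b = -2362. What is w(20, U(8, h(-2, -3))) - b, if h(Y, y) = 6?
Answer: 2399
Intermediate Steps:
w(M, R) = 11 + M + R
w(20, U(8, h(-2, -3))) - b = (11 + 20 + 6) - 1*(-2362) = 37 + 2362 = 2399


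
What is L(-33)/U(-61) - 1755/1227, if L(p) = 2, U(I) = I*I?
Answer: -2175967/1521889 ≈ -1.4298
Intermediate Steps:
U(I) = I²
L(-33)/U(-61) - 1755/1227 = 2/((-61)²) - 1755/1227 = 2/3721 - 1755*1/1227 = 2*(1/3721) - 585/409 = 2/3721 - 585/409 = -2175967/1521889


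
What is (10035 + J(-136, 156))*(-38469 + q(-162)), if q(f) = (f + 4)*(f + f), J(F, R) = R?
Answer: 129660093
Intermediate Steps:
q(f) = 2*f*(4 + f) (q(f) = (4 + f)*(2*f) = 2*f*(4 + f))
(10035 + J(-136, 156))*(-38469 + q(-162)) = (10035 + 156)*(-38469 + 2*(-162)*(4 - 162)) = 10191*(-38469 + 2*(-162)*(-158)) = 10191*(-38469 + 51192) = 10191*12723 = 129660093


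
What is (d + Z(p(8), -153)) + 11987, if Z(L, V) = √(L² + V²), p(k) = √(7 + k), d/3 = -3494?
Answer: 1505 + 8*√366 ≈ 1658.0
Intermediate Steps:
d = -10482 (d = 3*(-3494) = -10482)
(d + Z(p(8), -153)) + 11987 = (-10482 + √((√(7 + 8))² + (-153)²)) + 11987 = (-10482 + √((√15)² + 23409)) + 11987 = (-10482 + √(15 + 23409)) + 11987 = (-10482 + √23424) + 11987 = (-10482 + 8*√366) + 11987 = 1505 + 8*√366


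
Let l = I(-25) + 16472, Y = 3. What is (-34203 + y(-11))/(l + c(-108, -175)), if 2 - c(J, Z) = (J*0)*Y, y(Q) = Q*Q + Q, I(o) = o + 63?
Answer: -34093/16512 ≈ -2.0647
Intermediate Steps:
I(o) = 63 + o
y(Q) = Q + Q² (y(Q) = Q² + Q = Q + Q²)
l = 16510 (l = (63 - 25) + 16472 = 38 + 16472 = 16510)
c(J, Z) = 2 (c(J, Z) = 2 - J*0*3 = 2 - 0*3 = 2 - 1*0 = 2 + 0 = 2)
(-34203 + y(-11))/(l + c(-108, -175)) = (-34203 - 11*(1 - 11))/(16510 + 2) = (-34203 - 11*(-10))/16512 = (-34203 + 110)*(1/16512) = -34093*1/16512 = -34093/16512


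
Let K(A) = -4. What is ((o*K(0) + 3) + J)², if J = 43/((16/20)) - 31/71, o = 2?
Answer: 188265841/80656 ≈ 2334.2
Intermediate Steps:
J = 15141/284 (J = 43/((16*(1/20))) - 31*1/71 = 43/(⅘) - 31/71 = 43*(5/4) - 31/71 = 215/4 - 31/71 = 15141/284 ≈ 53.313)
((o*K(0) + 3) + J)² = ((2*(-4) + 3) + 15141/284)² = ((-8 + 3) + 15141/284)² = (-5 + 15141/284)² = (13721/284)² = 188265841/80656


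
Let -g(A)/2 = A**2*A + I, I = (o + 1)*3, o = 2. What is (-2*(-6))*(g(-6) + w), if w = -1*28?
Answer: 4632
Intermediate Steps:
I = 9 (I = (2 + 1)*3 = 3*3 = 9)
g(A) = -18 - 2*A**3 (g(A) = -2*(A**2*A + 9) = -2*(A**3 + 9) = -2*(9 + A**3) = -18 - 2*A**3)
w = -28
(-2*(-6))*(g(-6) + w) = (-2*(-6))*((-18 - 2*(-6)**3) - 28) = 12*((-18 - 2*(-216)) - 28) = 12*((-18 + 432) - 28) = 12*(414 - 28) = 12*386 = 4632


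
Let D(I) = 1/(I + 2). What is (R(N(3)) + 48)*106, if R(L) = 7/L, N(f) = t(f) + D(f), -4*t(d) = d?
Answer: 41128/11 ≈ 3738.9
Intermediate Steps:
t(d) = -d/4
D(I) = 1/(2 + I)
N(f) = 1/(2 + f) - f/4 (N(f) = -f/4 + 1/(2 + f) = 1/(2 + f) - f/4)
(R(N(3)) + 48)*106 = (7/(((4 - 1*3*(2 + 3))/(4*(2 + 3)))) + 48)*106 = (7/(((¼)*(4 - 1*3*5)/5)) + 48)*106 = (7/(((¼)*(⅕)*(4 - 15))) + 48)*106 = (7/(((¼)*(⅕)*(-11))) + 48)*106 = (7/(-11/20) + 48)*106 = (7*(-20/11) + 48)*106 = (-140/11 + 48)*106 = (388/11)*106 = 41128/11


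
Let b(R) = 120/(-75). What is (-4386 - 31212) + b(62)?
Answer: -177998/5 ≈ -35600.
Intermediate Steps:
b(R) = -8/5 (b(R) = 120*(-1/75) = -8/5)
(-4386 - 31212) + b(62) = (-4386 - 31212) - 8/5 = -35598 - 8/5 = -177998/5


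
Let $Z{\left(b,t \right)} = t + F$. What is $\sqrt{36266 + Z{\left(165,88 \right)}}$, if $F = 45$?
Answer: $\sqrt{36399} \approx 190.79$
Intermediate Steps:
$Z{\left(b,t \right)} = 45 + t$ ($Z{\left(b,t \right)} = t + 45 = 45 + t$)
$\sqrt{36266 + Z{\left(165,88 \right)}} = \sqrt{36266 + \left(45 + 88\right)} = \sqrt{36266 + 133} = \sqrt{36399}$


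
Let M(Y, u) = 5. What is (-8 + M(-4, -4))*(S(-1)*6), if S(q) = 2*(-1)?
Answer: 36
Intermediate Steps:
S(q) = -2
(-8 + M(-4, -4))*(S(-1)*6) = (-8 + 5)*(-2*6) = -3*(-12) = 36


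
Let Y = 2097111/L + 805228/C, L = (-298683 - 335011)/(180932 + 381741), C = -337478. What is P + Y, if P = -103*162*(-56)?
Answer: -99194138584482377/106928891866 ≈ -9.2766e+5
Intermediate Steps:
L = -633694/562673 ≈ -1.1262
P = 934416 (P = -16686*(-56) = 934416)
Y = -199110206006342633/106928891866 (Y = 2097111/(-633694/562673) + 805228/(-337478) = 2097111*(-562673/633694) + 805228*(-1/337478) = -1179987737703/633694 - 402614/168739 = -199110206006342633/106928891866 ≈ -1.8621e+6)
P + Y = 934416 - 199110206006342633/106928891866 = -99194138584482377/106928891866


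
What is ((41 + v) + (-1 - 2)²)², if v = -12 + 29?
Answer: 4489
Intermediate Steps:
v = 17
((41 + v) + (-1 - 2)²)² = ((41 + 17) + (-1 - 2)²)² = (58 + (-3)²)² = (58 + 9)² = 67² = 4489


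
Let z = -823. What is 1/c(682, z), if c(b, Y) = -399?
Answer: -1/399 ≈ -0.0025063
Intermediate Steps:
1/c(682, z) = 1/(-399) = -1/399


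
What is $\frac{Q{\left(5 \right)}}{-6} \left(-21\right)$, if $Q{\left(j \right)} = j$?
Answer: $\frac{35}{2} \approx 17.5$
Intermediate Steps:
$\frac{Q{\left(5 \right)}}{-6} \left(-21\right) = \frac{5}{-6} \left(-21\right) = 5 \left(- \frac{1}{6}\right) \left(-21\right) = \left(- \frac{5}{6}\right) \left(-21\right) = \frac{35}{2}$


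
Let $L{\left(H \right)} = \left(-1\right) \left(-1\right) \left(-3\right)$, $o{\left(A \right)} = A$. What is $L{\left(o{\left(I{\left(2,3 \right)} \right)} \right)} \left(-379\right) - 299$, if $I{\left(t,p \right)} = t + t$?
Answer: $838$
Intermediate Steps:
$I{\left(t,p \right)} = 2 t$
$L{\left(H \right)} = -3$ ($L{\left(H \right)} = 1 \left(-3\right) = -3$)
$L{\left(o{\left(I{\left(2,3 \right)} \right)} \right)} \left(-379\right) - 299 = \left(-3\right) \left(-379\right) - 299 = 1137 - 299 = 838$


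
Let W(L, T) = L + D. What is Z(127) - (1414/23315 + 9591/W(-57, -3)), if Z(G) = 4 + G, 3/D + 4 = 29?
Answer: 3310502749/11051310 ≈ 299.56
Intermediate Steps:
D = 3/25 (D = 3/(-4 + 29) = 3/25 ≈ 0.12000)
W(L, T) = 3/25 + L (W(L, T) = L + 3/25 = 3/25 + L)
Z(127) - (1414/23315 + 9591/W(-57, -3)) = (4 + 127) - (1414/23315 + 9591/(3/25 - 57)) = 131 - (1414*(1/23315) + 9591/(-1422/25)) = 131 - (1414/23315 + 9591*(-25/1422)) = 131 - (1414/23315 - 79925/474) = 131 - 1*(-1862781139/11051310) = 131 + 1862781139/11051310 = 3310502749/11051310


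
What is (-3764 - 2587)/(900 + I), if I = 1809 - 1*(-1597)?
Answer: -6351/4306 ≈ -1.4749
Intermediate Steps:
I = 3406 (I = 1809 + 1597 = 3406)
(-3764 - 2587)/(900 + I) = (-3764 - 2587)/(900 + 3406) = -6351/4306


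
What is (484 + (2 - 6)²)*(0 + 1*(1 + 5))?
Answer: 3000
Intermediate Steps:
(484 + (2 - 6)²)*(0 + 1*(1 + 5)) = (484 + (-4)²)*(0 + 1*6) = (484 + 16)*(0 + 6) = 500*6 = 3000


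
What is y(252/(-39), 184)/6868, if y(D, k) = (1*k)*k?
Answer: 8464/1717 ≈ 4.9295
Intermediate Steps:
y(D, k) = k² (y(D, k) = k*k = k²)
y(252/(-39), 184)/6868 = 184²/6868 = 33856*(1/6868) = 8464/1717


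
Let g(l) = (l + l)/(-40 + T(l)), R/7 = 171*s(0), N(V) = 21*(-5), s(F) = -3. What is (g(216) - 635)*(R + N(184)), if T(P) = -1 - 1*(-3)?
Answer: 45390576/19 ≈ 2.3890e+6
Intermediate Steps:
T(P) = 2 (T(P) = -1 + 3 = 2)
N(V) = -105
R = -3591 (R = 7*(171*(-3)) = 7*(-513) = -3591)
g(l) = -l/19 (g(l) = (l + l)/(-40 + 2) = (2*l)/(-38) = (2*l)*(-1/38) = -l/19)
(g(216) - 635)*(R + N(184)) = (-1/19*216 - 635)*(-3591 - 105) = (-216/19 - 635)*(-3696) = -12281/19*(-3696) = 45390576/19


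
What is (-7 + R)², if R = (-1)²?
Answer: 36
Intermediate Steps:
R = 1
(-7 + R)² = (-7 + 1)² = (-6)² = 36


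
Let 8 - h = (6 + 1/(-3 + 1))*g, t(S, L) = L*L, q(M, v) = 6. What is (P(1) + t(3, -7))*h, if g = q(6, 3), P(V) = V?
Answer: -1250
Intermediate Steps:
t(S, L) = L²
g = 6
h = -25 (h = 8 - (6 + 1/(-3 + 1))*6 = 8 - (6 + 1/(-2))*6 = 8 - (6 - ½)*6 = 8 - 11*6/2 = 8 - 1*33 = 8 - 33 = -25)
(P(1) + t(3, -7))*h = (1 + (-7)²)*(-25) = (1 + 49)*(-25) = 50*(-25) = -1250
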